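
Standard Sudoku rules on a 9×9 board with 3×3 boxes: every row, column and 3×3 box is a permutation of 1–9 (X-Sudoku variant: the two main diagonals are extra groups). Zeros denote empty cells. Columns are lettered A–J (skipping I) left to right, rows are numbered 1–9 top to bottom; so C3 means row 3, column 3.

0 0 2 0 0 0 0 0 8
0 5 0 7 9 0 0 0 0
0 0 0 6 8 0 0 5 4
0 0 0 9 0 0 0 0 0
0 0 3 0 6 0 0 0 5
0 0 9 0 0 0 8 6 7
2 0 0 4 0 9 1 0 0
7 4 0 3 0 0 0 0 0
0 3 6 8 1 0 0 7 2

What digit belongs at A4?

6

C3 = 7: row 3 has {4,5,6,8}; col 3 has {2,3,6,9}; box has {2,5}; main diagonal has {1,2,5,6,9} → only 7 remains.
B7 = 8: row 7 has {1,2,4,9}; col 2 has {3,4,5}; box has {2,3,4,6,7} → only 8 remains.
C7 = 5: row 7 has {1,2,4,8,9}; col 3 has {2,3,6,7,9}; box has {2,3,4,6,7,8}; anti-diagonal has {4,6,8} → only 5 remains.
E7 = 7: row 7 has {1,2,4,5,8,9}; col 5 has {1,6,8,9}; box has {1,3,4,8,9} → only 7 remains.
H7 = 3: row 7 has {1,2,4,5,7,8,9}; col 8 has {5,6,7}; box has {1,2,7} → only 3 remains.
J7 = 6: row 7 has {1,2,3,4,5,7,8,9}; col 9 has {2,4,5,7,8}; box has {1,2,3,7} → only 6 remains.
C8 = 1: row 8 has {3,4,7}; col 3 has {2,3,5,6,7,9}; box has {2,3,4,5,6,7,8} → only 1 remains.
H8 = 8: row 8 has {1,3,4,7}; col 8 has {3,5,6,7}; box has {1,2,3,6,7}; main diagonal has {1,2,5,6,7,9} → only 8 remains.
J8 = 9: row 8 has {1,3,4,7,8}; col 9 has {2,4,5,6,7,8}; box has {1,2,3,6,7,8} → only 9 remains.
A9 = 9: row 9 has {1,2,3,6,7,8}; col 1 has {2,7}; box has {1,2,3,4,5,6,7,8}; anti-diagonal has {4,5,6,8} → only 9 remains.
F9 = 5: row 9 has {1,2,3,6,7,8,9}; col 6 has {9}; box has {1,3,4,7,8,9} → only 5 remains.
G9 = 4: row 9 has {1,2,3,5,6,7,8,9}; col 7 has {1,8}; box has {1,2,3,6,7,8,9} → only 4 remains.
E8 = 2: row 8 has {1,3,4,7,8,9}; col 5 has {1,6,7,8,9}; box has {1,3,4,5,7,8,9} → only 2 remains.
F8 = 6: row 8 has {1,2,3,4,7,8,9}; col 6 has {5,9}; box has {1,2,3,4,5,7,8,9} → only 6 remains.
G8 = 5: row 8 has {1,2,3,4,6,7,8,9}; col 7 has {1,4,8}; box has {1,2,3,4,6,7,8,9} → only 5 remains.
G1 = 7: in row 1, 7 can only go here (every other open cell in that row sees a 7).
B1 = 6: in row 1, 6 can only go here (every other open cell in that row sees a 6).
H1 = 9: in row 1, 9 can only go here (every other open cell in that row sees a 9).
G2 = 6: in row 2, 6 can only go here (every other open cell in that row sees a 6).
B3 = 9: in row 3, 9 can only go here (every other open cell in that row sees a 9).
A4 = 6: in row 4, 6 can only go here (every other open cell in that row sees a 6).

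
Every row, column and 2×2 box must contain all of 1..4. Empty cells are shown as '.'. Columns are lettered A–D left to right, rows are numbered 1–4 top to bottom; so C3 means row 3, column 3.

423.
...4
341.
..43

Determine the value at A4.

2

D1 = 1 (sole candidate).
A2 = 1 (sole candidate).
B2 = 3 (sole candidate).
C2 = 2 (sole candidate).
D3 = 2 (sole candidate).
A4 = 2: row 4 has {3,4}; col 1 has {1,3,4}; box has {3,4} → only 2 remains.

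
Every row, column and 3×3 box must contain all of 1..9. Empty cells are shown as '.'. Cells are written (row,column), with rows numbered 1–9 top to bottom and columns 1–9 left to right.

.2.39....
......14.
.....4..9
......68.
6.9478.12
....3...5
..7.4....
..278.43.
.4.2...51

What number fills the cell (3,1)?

(5,7) = 3 (sole candidate).
(8,9) = 6 (sole candidate).
(9,5) = 6 (sole candidate).
(5,2) = 5 (sole candidate).
(7,9) = 8 (sole candidate).
(1,9) = 7 (sole candidate).
(2,9) = 3 (sole candidate).
(4,9) = 4 (sole candidate).
(1,8) = 6 (sole candidate).
(3,8) = 2 (sole candidate).
(7,8) = 9 (sole candidate).
(9,7) = 7 (sole candidate).
(6,7) = 9 (sole candidate).
(6,8) = 7 (sole candidate).
(7,7) = 2 (sole candidate).
(7,2) = 6 (hidden single in row 7).
(4,4) = 9 (hidden single in column 4).
(2,6) = 7 (hidden single in column 6).
(2,5) = 2 (hidden single in row 2).
(6,6) = 6 (hidden single in column 6).
(6,4) = 1 (sole candidate).
(7,4) = 5 (sole candidate).
(4,5) = 5 (sole candidate).
(4,6) = 2 (sole candidate).
(6,2) = 8 (sole candidate).
(6,3) = 4 (sole candidate).
(2,2) = 9 (sole candidate).
(3,5) = 1 (sole candidate).
(6,1) = 2 (sole candidate).
(8,2) = 1 (sole candidate).
(8,6) = 9 (sole candidate).
(9,6) = 3 (sole candidate).
(1,6) = 5 (sole candidate).
(1,7) = 8 (sole candidate).
(3,7) = 5 (sole candidate).
(7,1) = 3 (sole candidate).
(7,6) = 1 (sole candidate).
(8,1) = 5 (sole candidate).
(9,3) = 8 (sole candidate).
(1,3) = 1 (sole candidate).
(2,1) = 8 (sole candidate).
(2,4) = 6 (sole candidate).
(3,1) = 7: row 3 has {1,2,4,5,9}; col 1 has {2,3,5,6,8}; box has {1,2,8,9} → only 7 remains.

7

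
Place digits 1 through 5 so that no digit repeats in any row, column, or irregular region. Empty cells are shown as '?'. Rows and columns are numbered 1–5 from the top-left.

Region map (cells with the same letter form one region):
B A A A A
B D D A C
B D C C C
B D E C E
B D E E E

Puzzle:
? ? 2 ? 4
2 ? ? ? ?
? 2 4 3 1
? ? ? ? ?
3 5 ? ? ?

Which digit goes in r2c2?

4

r2c5 = 5 (sole candidate).
r3c1 = 5 (sole candidate).
r4c4 = 2 (sole candidate).
r4c5 = 3 (sole candidate).
r5c3 = 1 (sole candidate).
r5c4 = 4 (sole candidate).
r5c5 = 2 (sole candidate).
r1c1 = 1 (sole candidate).
r1c2 = 3 (sole candidate).
r1c4 = 5 (sole candidate).
r2c3 = 3 (sole candidate).
r2c4 = 1 (sole candidate).
r4c1 = 4 (sole candidate).
r4c2 = 1 (sole candidate).
r4c3 = 5 (sole candidate).
r2c2 = 4: row 2 has {1,2,3,5}; col 2 has {1,2,3,5}; region has {1,2,3,5} → only 4 remains.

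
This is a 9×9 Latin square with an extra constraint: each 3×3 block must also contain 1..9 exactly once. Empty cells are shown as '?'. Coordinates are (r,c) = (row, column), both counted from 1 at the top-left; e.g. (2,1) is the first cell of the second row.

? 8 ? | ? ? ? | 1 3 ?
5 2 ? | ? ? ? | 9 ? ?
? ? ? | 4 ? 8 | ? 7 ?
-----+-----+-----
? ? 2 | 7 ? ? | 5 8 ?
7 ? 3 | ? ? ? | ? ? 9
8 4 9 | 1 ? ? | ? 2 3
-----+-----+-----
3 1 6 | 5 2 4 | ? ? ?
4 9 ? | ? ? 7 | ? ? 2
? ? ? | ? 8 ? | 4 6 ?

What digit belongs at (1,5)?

7

(2,8) = 4: row 2 has {2,5,9}; col 8 has {2,3,6,7,8}; box has {1,3,7,9} → only 4 remains.
(3,3) = 1: row 3 has {4,7,8}; col 3 has {2,3,6,9}; box has {2,5,8} → only 1 remains.
(4,2) = 6: row 4 has {2,5,7,8}; col 2 has {1,2,4,8,9}; box has {2,3,4,7,8,9} → only 6 remains.
(5,2) = 5: row 5 has {3,7,9}; col 2 has {1,2,4,6,8,9}; box has {2,3,4,6,7,8,9} → only 5 remains.
(5,7) = 6: row 5 has {3,5,7,9}; col 7 has {1,4,5,9}; box has {2,3,5,8,9} → only 6 remains.
(5,8) = 1: row 5 has {3,5,6,7,9}; col 8 has {2,3,4,6,7,8}; box has {2,3,5,6,8,9} → only 1 remains.
(6,7) = 7: row 6 has {1,2,3,4,8,9}; col 7 has {1,4,5,6,9}; box has {1,2,3,5,6,8,9} → only 7 remains.
(7,7) = 8: row 7 has {1,2,3,4,5,6}; col 7 has {1,4,5,6,7,9}; box has {2,4,6} → only 8 remains.
(7,8) = 9: row 7 has {1,2,3,4,5,6,8}; col 8 has {1,2,3,4,6,7,8}; box has {2,4,6,8} → only 9 remains.
(7,9) = 7: row 7 has {1,2,3,4,5,6,8,9}; col 9 has {2,3,9}; box has {2,4,6,8,9} → only 7 remains.
(8,7) = 3: row 8 has {2,4,7,9}; col 7 has {1,4,5,6,7,8,9}; box has {2,4,6,7,8,9} → only 3 remains.
(8,8) = 5: row 8 has {2,3,4,7,9}; col 8 has {1,2,3,4,6,7,8,9}; box has {2,3,4,6,7,8,9} → only 5 remains.
(9,1) = 2: row 9 has {4,6,8}; col 1 has {3,4,5,7,8}; box has {1,3,4,6,9} → only 2 remains.
(9,2) = 7: row 9 has {2,4,6,8}; col 2 has {1,2,4,5,6,8,9}; box has {1,2,3,4,6,9} → only 7 remains.
(9,3) = 5: row 9 has {2,4,6,7,8}; col 3 has {1,2,3,6,9}; box has {1,2,3,4,6,7,9} → only 5 remains.
(9,9) = 1: row 9 has {2,4,5,6,7,8}; col 9 has {2,3,7,9}; box has {2,3,4,5,6,7,8,9} → only 1 remains.
(2,3) = 7: row 2 has {2,4,5,9}; col 3 has {1,2,3,5,6,9}; box has {1,2,5,8} → only 7 remains.
(3,2) = 3: row 3 has {1,4,7,8}; col 2 has {1,2,4,5,6,7,8,9}; box has {1,2,5,7,8} → only 3 remains.
(3,7) = 2: row 3 has {1,3,4,7,8}; col 7 has {1,3,4,5,6,7,8,9}; box has {1,3,4,7,9} → only 2 remains.
(4,1) = 1: row 4 has {2,5,6,7,8}; col 1 has {2,3,4,5,7,8}; box has {2,3,4,5,6,7,8,9} → only 1 remains.
(4,9) = 4: row 4 has {1,2,5,6,7,8}; col 9 has {1,2,3,7,9}; box has {1,2,3,5,6,7,8,9} → only 4 remains.
(5,5) = 4: row 5 has {1,3,5,6,7,9}; col 5 has {2,8}; box has {1,7} → only 4 remains.
(5,6) = 2: row 5 has {1,3,4,5,6,7,9}; col 6 has {4,7,8}; box has {1,4,7} → only 2 remains.
(8,3) = 8: row 8 has {2,3,4,5,7,9}; col 3 has {1,2,3,5,6,7,9}; box has {1,2,3,4,5,6,7,9} → only 8 remains.
(8,4) = 6: row 8 has {2,3,4,5,7,8,9}; col 4 has {1,4,5,7}; box has {2,4,5,7,8} → only 6 remains.
(8,5) = 1: row 8 has {2,3,4,5,6,7,8,9}; col 5 has {2,4,8}; box has {2,4,5,6,7,8} → only 1 remains.
(1,3) = 4: row 1 has {1,3,8}; col 3 has {1,2,3,5,6,7,8,9}; box has {1,2,3,5,7,8} → only 4 remains.
(2,4) = 3: row 2 has {2,4,5,7,9}; col 4 has {1,4,5,6,7}; box has {4,8} → only 3 remains.
(2,5) = 6: row 2 has {2,3,4,5,7,9}; col 5 has {1,2,4,8}; box has {3,4,8} → only 6 remains.
(2,6) = 1: row 2 has {2,3,4,5,6,7,9}; col 6 has {2,4,7,8}; box has {3,4,6,8} → only 1 remains.
(2,9) = 8: row 2 has {1,2,3,4,5,6,7,9}; col 9 has {1,2,3,4,7,9}; box has {1,2,3,4,7,9} → only 8 remains.
(5,4) = 8: row 5 has {1,2,3,4,5,6,7,9}; col 4 has {1,3,4,5,6,7}; box has {1,2,4,7} → only 8 remains.
(6,5) = 5: row 6 has {1,2,3,4,7,8,9}; col 5 has {1,2,4,6,8}; box has {1,2,4,7,8} → only 5 remains.
(6,6) = 6: row 6 has {1,2,3,4,5,7,8,9}; col 6 has {1,2,4,7,8}; box has {1,2,4,5,7,8} → only 6 remains.
(9,4) = 9: row 9 has {1,2,4,5,6,7,8}; col 4 has {1,3,4,5,6,7,8}; box has {1,2,4,5,6,7,8} → only 9 remains.
(9,6) = 3: row 9 has {1,2,4,5,6,7,8,9}; col 6 has {1,2,4,6,7,8}; box has {1,2,4,5,6,7,8,9} → only 3 remains.
(1,4) = 2: row 1 has {1,3,4,8}; col 4 has {1,3,4,5,6,7,8,9}; box has {1,3,4,6,8} → only 2 remains.
(3,5) = 9: row 3 has {1,2,3,4,7,8}; col 5 has {1,2,4,5,6,8}; box has {1,2,3,4,6,8} → only 9 remains.
(4,5) = 3: row 4 has {1,2,4,5,6,7,8}; col 5 has {1,2,4,5,6,8,9}; box has {1,2,4,5,6,7,8} → only 3 remains.
(4,6) = 9: row 4 has {1,2,3,4,5,6,7,8}; col 6 has {1,2,3,4,6,7,8}; box has {1,2,3,4,5,6,7,8} → only 9 remains.
(1,5) = 7: row 1 has {1,2,3,4,8}; col 5 has {1,2,3,4,5,6,8,9}; box has {1,2,3,4,6,8,9} → only 7 remains.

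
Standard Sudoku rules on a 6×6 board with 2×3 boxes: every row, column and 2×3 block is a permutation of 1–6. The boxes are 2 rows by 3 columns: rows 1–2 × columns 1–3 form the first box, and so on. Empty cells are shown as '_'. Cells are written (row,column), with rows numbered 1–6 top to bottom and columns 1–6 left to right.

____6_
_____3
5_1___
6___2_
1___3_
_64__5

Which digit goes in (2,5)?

(3,5) = 4: row 3 has {1,5}; col 5 has {2,3,6}; box has {2} → only 4 remains.
(3,6) = 6: row 3 has {1,4,5}; col 6 has {3,5}; box has {2,4} → only 6 remains.
(4,3) = 3: row 4 has {2,6}; col 3 has {1,4}; box has {1,5,6} → only 3 remains.
(4,6) = 1: row 4 has {2,3,6}; col 6 has {3,5,6}; box has {2,4,6} → only 1 remains.
(6,5) = 1: row 6 has {4,5,6}; col 5 has {2,3,4,6}; box has {3,5} → only 1 remains.
(2,5) = 5: row 2 has {3}; col 5 has {1,2,3,4,6}; box has {3,6} → only 5 remains.

5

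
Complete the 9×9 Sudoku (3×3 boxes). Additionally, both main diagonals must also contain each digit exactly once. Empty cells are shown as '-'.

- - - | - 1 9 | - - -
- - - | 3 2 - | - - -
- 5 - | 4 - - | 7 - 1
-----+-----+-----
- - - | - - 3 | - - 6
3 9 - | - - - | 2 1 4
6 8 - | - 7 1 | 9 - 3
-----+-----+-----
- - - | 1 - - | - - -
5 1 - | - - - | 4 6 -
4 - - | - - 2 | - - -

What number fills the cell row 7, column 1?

row 6, column 8 = 5: row 6 has {1,3,6,7,8,9}; col 8 has {1,6}; box has {1,2,3,4,6,9} → only 5 remains.
row 4, column 7 = 8: row 4 has {3,6}; col 7 has {2,4,7,9}; box has {1,2,3,4,5,6,9} → only 8 remains.
row 4, column 8 = 7: row 4 has {3,6,8}; col 8 has {1,5,6}; box has {1,2,3,4,5,6,8,9} → only 7 remains.
row 6, column 4 = 2: row 6 has {1,3,5,6,7,8,9}; col 4 has {1,3,4}; box has {1,3,7}; anti-diagonal has {1,3,4,7} → only 2 remains.
row 6, column 3 = 4: row 6 has {1,2,3,5,6,7,8,9}; col 3 has {}; box has {3,6,8,9} → only 4 remains.
row 4, column 2 = 2: row 4 has {3,6,7,8}; col 2 has {1,5,8,9}; box has {3,4,6,8,9} → only 2 remains.
row 4, column 1 = 1: row 4 has {2,3,6,7,8}; col 1 has {3,4,5,6}; box has {2,3,4,6,8,9} → only 1 remains.
row 4, column 3 = 5: row 4 has {1,2,3,6,7,8}; col 3 has {4}; box has {1,2,3,4,6,8,9} → only 5 remains.
row 4, column 4 = 9: row 4 has {1,2,3,5,6,7,8}; col 4 has {1,2,3,4}; box has {1,2,3,7}; main diagonal has {1,6} → only 9 remains.
row 4, column 5 = 4: row 4 has {1,2,3,5,6,7,8,9}; col 5 has {1,2,7}; box has {1,2,3,7,9} → only 4 remains.
row 5, column 3 = 7: row 5 has {1,2,3,4,9}; col 3 has {4,5}; box has {1,2,3,4,5,6,8,9} → only 7 remains.
row 2, column 3 = 1: in row 2, 1 can only go here (every other open cell in that row sees a 1).
row 2, column 2 = 4: in row 2, 4 can only go here (every other open cell in that row sees a 4).
row 1, column 8 = 4: in row 1, 4 can only go here (every other open cell in that row sees a 4).
row 7, column 6 = 4: in row 7, 4 can only go here (every other open cell in that row sees a 4).
row 9, column 7 = 1: in row 9, 1 can only go here (every other open cell in that row sees a 1).
row 3, column 8 = 2: in box 3, 2 can only go here (every other open cell in that box sees a 2).
row 3, column 1 = 9: in row 3, 9 can only go here (every other open cell in that row sees a 9).
row 3, column 3 = 3: in row 3, 3 can only go here (every other open cell in that row sees a 3).
row 7, column 7 = 5: row 7 has {1,4}; col 7 has {1,2,4,7,8,9}; box has {1,4,6}; main diagonal has {1,3,4,6,9} → only 5 remains.
row 2, column 7 = 6: row 2 has {1,2,3,4}; col 7 has {1,2,4,5,7,8,9}; box has {1,2,4,7} → only 6 remains.
row 5, column 5 = 8: row 5 has {1,2,3,4,7,9}; col 5 has {1,2,4,7}; box has {1,2,3,4,7,9}; main diagonal has {1,3,4,5,6,9}; anti-diagonal has {1,2,3,4,7} → only 8 remains.
row 9, column 9 = 7: row 9 has {1,2,4}; col 9 has {1,3,4,6}; box has {1,4,5,6}; main diagonal has {1,3,4,5,6,8,9} → only 7 remains.
row 1, column 1 = 2: row 1 has {1,4,9}; col 1 has {1,3,4,5,6,9}; box has {1,3,4,5,9}; main diagonal has {1,3,4,5,6,7,8,9} → only 2 remains.
row 1, column 7 = 3: row 1 has {1,2,4,9}; col 7 has {1,2,4,5,6,7,8,9}; box has {1,2,4,6,7} → only 3 remains.
row 1, column 9 = 5: row 1 has {1,2,3,4,9}; col 9 has {1,3,4,6,7}; box has {1,2,3,4,6,7}; anti-diagonal has {1,2,3,4,7,8} → only 5 remains.
row 2, column 8 = 9: row 2 has {1,2,3,4,6}; col 8 has {1,2,4,5,6,7}; box has {1,2,3,4,5,6,7}; anti-diagonal has {1,2,3,4,5,7,8} → only 9 remains.
row 2, column 9 = 8: row 2 has {1,2,3,4,6,9}; col 9 has {1,3,4,5,6,7}; box has {1,2,3,4,5,6,7,9} → only 8 remains.
row 3, column 5 = 6: row 3 has {1,2,3,4,5,7,9}; col 5 has {1,2,4,7,8}; box has {1,2,3,4,9} → only 6 remains.
row 3, column 6 = 8: row 3 has {1,2,3,4,5,6,7,9}; col 6 has {1,2,3,4,9}; box has {1,2,3,4,6,9} → only 8 remains.
row 7, column 3 = 6: row 7 has {1,4,5}; col 3 has {1,3,4,5,7}; box has {1,4,5}; anti-diagonal has {1,2,3,4,5,7,8,9} → only 6 remains.
row 8, column 6 = 7: row 8 has {1,4,5,6}; col 6 has {1,2,3,4,8,9}; box has {1,2,4} → only 7 remains.
row 9, column 2 = 3: row 9 has {1,2,4,7}; col 2 has {1,2,4,5,8,9}; box has {1,4,5,6} → only 3 remains.
row 9, column 8 = 8: row 9 has {1,2,3,4,7}; col 8 has {1,2,4,5,6,7,9}; box has {1,4,5,6,7} → only 8 remains.
row 1, column 3 = 8: row 1 has {1,2,3,4,5,9}; col 3 has {1,3,4,5,6,7}; box has {1,2,3,4,5,9} → only 8 remains.
row 1, column 4 = 7: row 1 has {1,2,3,4,5,8,9}; col 4 has {1,2,3,4,9}; box has {1,2,3,4,6,8,9} → only 7 remains.
row 2, column 1 = 7: row 2 has {1,2,3,4,6,8,9}; col 1 has {1,2,3,4,5,6,9}; box has {1,2,3,4,5,8,9} → only 7 remains.
row 2, column 6 = 5: row 2 has {1,2,3,4,6,7,8,9}; col 6 has {1,2,3,4,7,8,9}; box has {1,2,3,4,6,7,8,9} → only 5 remains.
row 5, column 6 = 6: row 5 has {1,2,3,4,7,8,9}; col 6 has {1,2,3,4,5,7,8,9}; box has {1,2,3,4,7,8,9} → only 6 remains.
row 7, column 1 = 8: row 7 has {1,4,5,6}; col 1 has {1,2,3,4,5,6,7,9}; box has {1,3,4,5,6} → only 8 remains.

8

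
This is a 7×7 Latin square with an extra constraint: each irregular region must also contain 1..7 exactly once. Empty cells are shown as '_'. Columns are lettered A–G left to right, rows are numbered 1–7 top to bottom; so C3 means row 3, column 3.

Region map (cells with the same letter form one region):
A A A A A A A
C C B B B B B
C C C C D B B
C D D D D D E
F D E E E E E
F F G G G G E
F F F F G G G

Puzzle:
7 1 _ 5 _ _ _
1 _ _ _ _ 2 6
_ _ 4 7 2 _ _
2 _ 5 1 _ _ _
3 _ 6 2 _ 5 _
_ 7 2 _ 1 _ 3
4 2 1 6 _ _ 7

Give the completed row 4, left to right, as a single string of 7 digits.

C1 = 3: row 1 has {1,5,7}; col 3 has {1,2,4,5,6}; region has {1,5,7} → only 3 remains.
C2 = 7: row 2 has {1,2,6}; col 3 has {1,2,3,4,5,6}; region has {2,6} → only 7 remains.
G4 = 4: row 4 has {1,2,5}; col 7 has {3,6,7}; region has {2,3,5,6} → only 4 remains.
B5 = 4: row 5 has {2,3,5,6}; col 2 has {1,2,7}; region has {1,2,5} → only 4 remains.
E5 = 7: row 5 has {2,3,4,5,6}; col 5 has {1,2}; region has {2,3,4,5,6} → only 7 remains.
G5 = 1: row 5 has {2,3,4,5,6,7}; col 7 has {3,4,6,7}; region has {2,3,4,5,6,7} → only 1 remains.
A6 = 5: row 6 has {1,2,3,7}; col 1 has {1,2,3,4,7}; region has {1,2,3,4,6,7} → only 5 remains.
D6 = 4: row 6 has {1,2,3,5,7}; col 4 has {1,2,5,6,7}; region has {1,2,7} → only 4 remains.
F6 = 6: row 6 has {1,2,3,4,5,7}; col 6 has {2,5}; region has {1,2,4,7} → only 6 remains.
F7 = 3: row 7 has {1,2,4,6,7}; col 6 has {2,5,6}; region has {1,2,4,6,7} → only 3 remains.
F1 = 4: row 1 has {1,3,5,7}; col 6 has {2,3,5,6}; region has {1,3,5,7} → only 4 remains.
G1 = 2: row 1 has {1,3,4,5,7}; col 7 has {1,3,4,6,7}; region has {1,3,4,5,7} → only 2 remains.
D2 = 3: row 2 has {1,2,6,7}; col 4 has {1,2,4,5,6,7}; region has {2,6,7} → only 3 remains.
A3 = 6: row 3 has {2,4,7}; col 1 has {1,2,3,4,5,7}; region has {1,2,4,7} → only 6 remains.
F3 = 1: row 3 has {2,4,6,7}; col 6 has {2,3,4,5,6}; region has {2,3,6,7} → only 1 remains.
G3 = 5: row 3 has {1,2,4,6,7}; col 7 has {1,2,3,4,6,7}; region has {1,2,3,6,7} → only 5 remains.
F4 = 7: row 4 has {1,2,4,5}; col 6 has {1,2,3,4,5,6}; region has {1,2,4,5} → only 7 remains.
E7 = 5: row 7 has {1,2,3,4,6,7}; col 5 has {1,2,7}; region has {1,2,3,4,6,7} → only 5 remains.
E1 = 6: row 1 has {1,2,3,4,5,7}; col 5 has {1,2,5,7}; region has {1,2,3,4,5,7} → only 6 remains.
B2 = 5: row 2 has {1,2,3,6,7}; col 2 has {1,2,4,7}; region has {1,2,4,6,7} → only 5 remains.
E2 = 4: row 2 has {1,2,3,5,6,7}; col 5 has {1,2,5,6,7}; region has {1,2,3,5,6,7} → only 4 remains.
B3 = 3: row 3 has {1,2,4,5,6,7}; col 2 has {1,2,4,5,7}; region has {1,2,4,5,6,7} → only 3 remains.
B4 = 6: row 4 has {1,2,4,5,7}; col 2 has {1,2,3,4,5,7}; region has {1,2,4,5,7} → only 6 remains.
E4 = 3: row 4 has {1,2,4,5,6,7}; col 5 has {1,2,4,5,6,7}; region has {1,2,4,5,6,7} → only 3 remains.

2651374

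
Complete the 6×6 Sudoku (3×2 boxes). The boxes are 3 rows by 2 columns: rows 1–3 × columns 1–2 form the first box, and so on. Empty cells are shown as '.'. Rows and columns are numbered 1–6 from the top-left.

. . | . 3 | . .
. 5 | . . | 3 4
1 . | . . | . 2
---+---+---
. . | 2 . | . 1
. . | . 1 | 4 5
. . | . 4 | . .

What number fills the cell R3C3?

R1C6 = 6 (sole candidate).
R3C5 = 5 (sole candidate).
R4C5 = 6 (sole candidate).
R6C5 = 2 (sole candidate).
R6C6 = 3 (sole candidate).
R1C5 = 1 (sole candidate).
R3C4 = 6 (sole candidate).
R4C4 = 5 (sole candidate).
R6C3 = 6 (sole candidate).
R2C3 = 1 (sole candidate).
R2C4 = 2 (sole candidate).
R3C3 = 4: row 3 has {1,2,5,6}; col 3 has {1,2,6}; box has {1,2,3,6} → only 4 remains.

4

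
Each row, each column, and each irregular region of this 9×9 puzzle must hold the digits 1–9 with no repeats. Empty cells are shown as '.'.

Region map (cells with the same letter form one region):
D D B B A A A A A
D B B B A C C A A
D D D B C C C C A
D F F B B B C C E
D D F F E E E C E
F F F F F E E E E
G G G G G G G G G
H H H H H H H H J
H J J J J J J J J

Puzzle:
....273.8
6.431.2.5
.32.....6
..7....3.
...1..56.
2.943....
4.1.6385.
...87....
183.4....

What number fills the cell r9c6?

9

r2c8 = 9: row 2 has {1,2,3,4,5,6}; col 8 has {3,5,6}; region has {1,2,3,5,6,7,8} → only 9 remains.
r5c3 = 8: row 5 has {1,5,6}; col 3 has {1,2,3,4,7,9}; region has {1,2,3,4,7,9} → only 8 remains.
r5c5 = 9: row 5 has {1,5,6,8}; col 5 has {1,2,3,4,6,7}; region has {5} → only 9 remains.
r1c8 = 4: row 1 has {2,3,7,8}; col 8 has {3,5,6,9}; region has {1,2,3,5,6,7,8,9} → only 4 remains.
r2c2 = 7: row 2 has {1,2,3,4,5,6,9}; col 2 has {3,8}; region has {3,4} → only 7 remains.
r2c6 = 8: row 2 has {1,2,3,4,5,6,7,9}; col 6 has {3,7}; region has {2,3,6} → only 8 remains.
r3c5 = 5: row 3 has {2,3,6}; col 5 has {1,2,3,4,6,7,9}; region has {2,3,6,8} → only 5 remains.
r4c5 = 8: row 4 has {3,7}; col 5 has {1,2,3,4,5,6,7,9}; region has {3,4,7} → only 8 remains.
r5c1 = 7: row 5 has {1,5,6,8,9}; col 1 has {1,2,4,6}; region has {2,3,6} → only 7 remains.
r5c2 = 4: row 5 has {1,5,6,7,8,9}; col 2 has {3,7,8}; region has {2,3,6,7} → only 4 remains.
r5c6 = 2: row 5 has {1,4,5,6,7,8,9}; col 6 has {3,7,8}; region has {5,9} → only 2 remains.
r5c9 = 3: row 5 has {1,2,4,5,6,7,8,9}; col 9 has {5,6,8}; region has {2,5,9} → only 3 remains.
r8c8 = 2: row 8 has {7,8}; col 8 has {3,4,5,6,9}; region has {1,7,8} → only 2 remains.
r9c8 = 7: row 9 has {1,3,4,8}; col 8 has {2,3,4,5,6,9}; region has {3,4,8} → only 7 remains.
r3c4 = 9: row 3 has {2,3,5,6}; col 4 has {1,3,4,8}; region has {3,4,7,8} → only 9 remains.
r3c8 = 1: row 3 has {2,3,5,6,9}; col 8 has {2,3,4,5,6,7,9}; region has {2,3,5,6,8} → only 1 remains.
r6c8 = 8: row 6 has {2,3,4,9}; col 8 has {1,2,3,4,5,6,7,9}; region has {2,3,5,9} → only 8 remains.
r3c1 = 8: row 3 has {1,2,3,5,6,9}; col 1 has {1,2,4,6,7}; region has {2,3,4,6,7} → only 8 remains.
r3c6 = 4: row 3 has {1,2,3,5,6,8,9}; col 6 has {2,3,7,8}; region has {1,2,3,5,6,8} → only 4 remains.
r3c7 = 7: row 3 has {1,2,3,4,5,6,8,9}; col 7 has {2,3,5,8}; region has {1,2,3,4,5,6,8} → only 7 remains.
r4c7 = 9: row 4 has {3,7,8}; col 7 has {2,3,5,7,8}; region has {1,2,3,4,5,6,7,8} → only 9 remains.
r9c7 = 6: row 9 has {1,3,4,7,8}; col 7 has {2,3,5,7,8,9}; region has {3,4,7,8} → only 6 remains.
r4c1 = 5: row 4 has {3,7,8,9}; col 1 has {1,2,4,6,7,8}; region has {2,3,4,6,7,8} → only 5 remains.
r4c2 = 6: row 4 has {3,5,7,8,9}; col 2 has {3,4,7,8}; region has {1,2,3,4,7,8,9} → only 6 remains.
r4c4 = 2: row 4 has {3,5,6,7,8,9}; col 4 has {1,3,4,8,9}; region has {3,4,7,8,9} → only 2 remains.
r4c6 = 1: row 4 has {2,3,5,6,7,8,9}; col 6 has {2,3,4,7,8}; region has {2,3,4,7,8,9} → only 1 remains.
r4c9 = 4: row 4 has {1,2,3,5,6,7,8,9}; col 9 has {3,5,6,8}; region has {2,3,5,8,9} → only 4 remains.
r6c2 = 5: row 6 has {2,3,4,8,9}; col 2 has {3,4,6,7,8}; region has {1,2,3,4,6,7,8,9} → only 5 remains.
r6c6 = 6: row 6 has {2,3,4,5,8,9}; col 6 has {1,2,3,4,7,8}; region has {2,3,4,5,8,9} → only 6 remains.
r6c7 = 1: row 6 has {2,3,4,5,6,8,9}; col 7 has {2,3,5,6,7,8,9}; region has {2,3,4,5,6,8,9} → only 1 remains.
r6c9 = 7: row 6 has {1,2,3,4,5,6,8,9}; col 9 has {3,4,5,6,8}; region has {1,2,3,4,5,6,8,9} → only 7 remains.
r7c4 = 7: row 7 has {1,3,4,5,6,8}; col 4 has {1,2,3,4,8,9}; region has {1,3,4,5,6,8} → only 7 remains.
r8c2 = 9: row 8 has {2,7,8}; col 2 has {3,4,5,6,7,8}; region has {1,2,7,8} → only 9 remains.
r8c6 = 5: row 8 has {2,7,8,9}; col 6 has {1,2,3,4,6,7,8}; region has {1,2,7,8,9} → only 5 remains.
r8c7 = 4: row 8 has {2,5,7,8,9}; col 7 has {1,2,3,5,6,7,8,9}; region has {1,2,5,7,8,9} → only 4 remains.
r8c9 = 1: row 8 has {2,4,5,7,8,9}; col 9 has {3,4,5,6,7,8}; region has {3,4,6,7,8} → only 1 remains.
r9c4 = 5: row 9 has {1,3,4,6,7,8}; col 4 has {1,2,3,4,7,8,9}; region has {1,3,4,6,7,8} → only 5 remains.
r9c6 = 9: row 9 has {1,3,4,5,6,7,8}; col 6 has {1,2,3,4,5,6,7,8}; region has {1,3,4,5,6,7,8} → only 9 remains.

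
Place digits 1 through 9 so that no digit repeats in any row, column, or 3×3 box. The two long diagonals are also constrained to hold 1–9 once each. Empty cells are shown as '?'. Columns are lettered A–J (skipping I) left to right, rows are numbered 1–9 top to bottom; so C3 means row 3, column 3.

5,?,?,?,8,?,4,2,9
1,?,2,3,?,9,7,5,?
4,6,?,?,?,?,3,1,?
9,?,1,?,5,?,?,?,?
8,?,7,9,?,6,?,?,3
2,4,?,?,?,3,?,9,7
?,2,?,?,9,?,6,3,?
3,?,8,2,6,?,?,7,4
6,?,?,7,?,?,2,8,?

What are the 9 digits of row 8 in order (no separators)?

318265974

C1 = 3 (sole candidate).
B2 = 8 (sole candidate).
E2 = 4 (sole candidate).
J2 = 6 (sole candidate).
C3 = 9 (sole candidate).
D3 = 5 (sole candidate).
J3 = 8 (sole candidate).
B4 = 3 (sole candidate).
D4 = 4 (sole candidate).
G4 = 8 (sole candidate).
H4 = 6 (sole candidate).
J4 = 2 (sole candidate).
B5 = 5 (sole candidate).
G5 = 1 (sole candidate).
H5 = 4 (sole candidate).
C6 = 6 (sole candidate).
E6 = 1 (sole candidate).
G6 = 5 (sole candidate).
A7 = 7 (sole candidate).
C7 = 4 (sole candidate).
B8 = 1: row 8 has {2,3,4,6,7,8}; col 2 has {2,3,4,5,6,8}; box has {2,3,4,6,7,8}; anti-diagonal has {3,4,5,6,9} → only 1 remains.
F8 = 5: row 8 has {1,2,3,4,6,7,8}; col 6 has {3,6,9}; box has {2,6,7,9} → only 5 remains.
G8 = 9: row 8 has {1,2,3,4,5,6,7,8}; col 7 has {1,2,3,4,5,6,7,8}; box has {2,3,4,6,7,8} → only 9 remains.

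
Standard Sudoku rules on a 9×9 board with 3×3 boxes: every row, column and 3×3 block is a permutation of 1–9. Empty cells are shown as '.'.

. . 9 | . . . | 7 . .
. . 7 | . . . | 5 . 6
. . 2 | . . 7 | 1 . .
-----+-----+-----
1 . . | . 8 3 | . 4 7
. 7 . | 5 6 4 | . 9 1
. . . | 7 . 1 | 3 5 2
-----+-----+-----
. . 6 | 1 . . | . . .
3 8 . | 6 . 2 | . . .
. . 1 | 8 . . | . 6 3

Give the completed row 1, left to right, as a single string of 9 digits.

R4C3 = 5: row 4 has {1,3,4,7,8}; col 3 has {1,2,6,7,9}; box has {1,7} → only 5 remains.
R4C7 = 6: row 4 has {1,3,4,5,7,8}; col 7 has {1,3,5,7}; box has {1,2,3,4,5,7,9} → only 6 remains.
R5C7 = 8: row 5 has {1,4,5,6,7,9}; col 7 has {1,3,5,6,7}; box has {1,2,3,4,5,6,7,9} → only 8 remains.
R6C5 = 9: row 6 has {1,2,3,5,7}; col 5 has {6,8}; box has {1,3,4,5,6,7,8} → only 9 remains.
R8C3 = 4: row 8 has {2,3,6,8}; col 3 has {1,2,5,6,7,9}; box has {1,3,6,8} → only 4 remains.
R8C7 = 9: row 8 has {2,3,4,6,8}; col 7 has {1,3,5,6,7,8}; box has {3,6} → only 9 remains.
R8C9 = 5: row 8 has {2,3,4,6,8,9}; col 9 has {1,2,3,6,7}; box has {3,6,9} → only 5 remains.
R4C4 = 2: row 4 has {1,3,4,5,6,7,8}; col 4 has {1,5,6,7,8}; box has {1,3,4,5,6,7,8,9} → only 2 remains.
R5C1 = 2: row 5 has {1,4,5,6,7,8,9}; col 1 has {1,3}; box has {1,5,7} → only 2 remains.
R5C3 = 3: row 5 has {1,2,4,5,6,7,8,9}; col 3 has {1,2,4,5,6,7,9}; box has {1,2,5,7} → only 3 remains.
R6C3 = 8: row 6 has {1,2,3,5,7,9}; col 3 has {1,2,3,4,5,6,7,9}; box has {1,2,3,5,7} → only 8 remains.
R8C5 = 7: row 8 has {2,3,4,5,6,8,9}; col 5 has {6,8,9}; box has {1,2,6,8} → only 7 remains.
R8C8 = 1: row 8 has {2,3,4,5,6,7,8,9}; col 8 has {4,5,6,9}; box has {3,5,6,9} → only 1 remains.
R4C2 = 9: row 4 has {1,2,3,4,5,6,7,8}; col 2 has {7,8}; box has {1,2,3,5,7,8} → only 9 remains.
R7C5 = 3: in row 7, 3 can only go here (every other open cell in that row sees a 3).
R9C1 = 7: in row 9, 7 can only go here (every other open cell in that row sees a 7).
R7C8 = 7: in row 7, 7 can only go here (every other open cell in that row sees a 7).
R7C9 = 8: in row 7, 8 can only go here (every other open cell in that row sees an 8).
R1C9 = 4: row 1 has {7,9}; col 9 has {1,2,3,5,6,7,8}; box has {1,5,6,7} → only 4 remains.
R3C9 = 9: row 3 has {1,2,7}; col 9 has {1,2,3,4,5,6,7,8}; box has {1,4,5,6,7} → only 9 remains.
R1C4 = 3: row 1 has {4,7,9}; col 4 has {1,2,5,6,7,8}; box has {7} → only 3 remains.
R3C4 = 4: row 3 has {1,2,7,9}; col 4 has {1,2,3,5,6,7,8}; box has {3,7} → only 4 remains.
R3C5 = 5: row 3 has {1,2,4,7,9}; col 5 has {3,6,7,8,9}; box has {3,4,7} → only 5 remains.
R9C5 = 4: row 9 has {1,3,6,7,8}; col 5 has {3,5,6,7,8,9}; box has {1,2,3,6,7,8} → only 4 remains.
R9C7 = 2: row 9 has {1,3,4,6,7,8}; col 7 has {1,3,5,6,7,8,9}; box has {1,3,5,6,7,8,9} → only 2 remains.
R2C4 = 9: row 2 has {5,6,7}; col 4 has {1,2,3,4,5,6,7,8}; box has {3,4,5,7} → only 9 remains.
R2C6 = 8: row 2 has {5,6,7,9}; col 6 has {1,2,3,4,7}; box has {3,4,5,7,9} → only 8 remains.
R7C7 = 4: row 7 has {1,3,6,7,8}; col 7 has {1,2,3,5,6,7,8,9}; box has {1,2,3,5,6,7,8,9} → only 4 remains.
R9C2 = 5: row 9 has {1,2,3,4,6,7,8}; col 2 has {7,8,9}; box has {1,3,4,6,7,8} → only 5 remains.
R9C6 = 9: row 9 has {1,2,3,4,5,6,7,8}; col 6 has {1,2,3,4,7,8}; box has {1,2,3,4,6,7,8} → only 9 remains.
R1C6 = 6: row 1 has {3,4,7,9}; col 6 has {1,2,3,4,7,8,9}; box has {3,4,5,7,8,9} → only 6 remains.
R2C1 = 4: row 2 has {5,6,7,8,9}; col 1 has {1,2,3,7}; box has {2,7,9} → only 4 remains.
R6C1 = 6: row 6 has {1,2,3,5,7,8,9}; col 1 has {1,2,3,4,7}; box has {1,2,3,5,7,8,9} → only 6 remains.
R6C2 = 4: row 6 has {1,2,3,5,6,7,8,9}; col 2 has {5,7,8,9}; box has {1,2,3,5,6,7,8,9} → only 4 remains.
R7C1 = 9: row 7 has {1,3,4,6,7,8}; col 1 has {1,2,3,4,6,7}; box has {1,3,4,5,6,7,8} → only 9 remains.
R7C2 = 2: row 7 has {1,3,4,6,7,8,9}; col 2 has {4,5,7,8,9}; box has {1,3,4,5,6,7,8,9} → only 2 remains.
R7C6 = 5: row 7 has {1,2,3,4,6,7,8,9}; col 6 has {1,2,3,4,6,7,8,9}; box has {1,2,3,4,6,7,8,9} → only 5 remains.
R1C2 = 1: row 1 has {3,4,6,7,9}; col 2 has {2,4,5,7,8,9}; box has {2,4,7,9} → only 1 remains.
R1C5 = 2: row 1 has {1,3,4,6,7,9}; col 5 has {3,4,5,6,7,8,9}; box has {3,4,5,6,7,8,9} → only 2 remains.
R1C8 = 8: row 1 has {1,2,3,4,6,7,9}; col 8 has {1,4,5,6,7,9}; box has {1,4,5,6,7,9} → only 8 remains.
R2C2 = 3: row 2 has {4,5,6,7,8,9}; col 2 has {1,2,4,5,7,8,9}; box has {1,2,4,7,9} → only 3 remains.
R2C5 = 1: row 2 has {3,4,5,6,7,8,9}; col 5 has {2,3,4,5,6,7,8,9}; box has {2,3,4,5,6,7,8,9} → only 1 remains.
R2C8 = 2: row 2 has {1,3,4,5,6,7,8,9}; col 8 has {1,4,5,6,7,8,9}; box has {1,4,5,6,7,8,9} → only 2 remains.
R3C1 = 8: row 3 has {1,2,4,5,7,9}; col 1 has {1,2,3,4,6,7,9}; box has {1,2,3,4,7,9} → only 8 remains.
R3C2 = 6: row 3 has {1,2,4,5,7,8,9}; col 2 has {1,2,3,4,5,7,8,9}; box has {1,2,3,4,7,8,9} → only 6 remains.
R3C8 = 3: row 3 has {1,2,4,5,6,7,8,9}; col 8 has {1,2,4,5,6,7,8,9}; box has {1,2,4,5,6,7,8,9} → only 3 remains.
R1C1 = 5: row 1 has {1,2,3,4,6,7,8,9}; col 1 has {1,2,3,4,6,7,8,9}; box has {1,2,3,4,6,7,8,9} → only 5 remains.

519326784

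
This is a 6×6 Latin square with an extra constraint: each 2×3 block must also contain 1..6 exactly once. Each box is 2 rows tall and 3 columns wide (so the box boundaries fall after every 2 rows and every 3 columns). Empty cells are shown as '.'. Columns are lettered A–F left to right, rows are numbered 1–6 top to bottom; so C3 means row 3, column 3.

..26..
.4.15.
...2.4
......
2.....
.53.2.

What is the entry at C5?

4

F1 = 3: row 1 has {2,6}; col 6 has {4}; box has {1,5,6} → only 3 remains.
C2 = 6: row 2 has {1,4,5}; col 3 has {2,3}; box has {2,4} → only 6 remains.
F2 = 2: row 2 has {1,4,5,6}; col 6 has {3,4}; box has {1,3,5,6} → only 2 remains.
D6 = 4: row 6 has {2,3,5}; col 4 has {1,2,6}; box has {2} → only 4 remains.
B1 = 1: row 1 has {2,3,6}; col 2 has {4,5}; box has {2,4,6} → only 1 remains.
E1 = 4: row 1 has {1,2,3,6}; col 5 has {2,5}; box has {1,2,3,5,6} → only 4 remains.
A2 = 3: row 2 has {1,2,4,5,6}; col 1 has {2}; box has {1,2,4,6} → only 3 remains.
B5 = 6: row 5 has {2}; col 2 has {1,4,5}; box has {2,3,5} → only 6 remains.
A6 = 1: row 6 has {2,3,4,5}; col 1 has {2,3}; box has {2,3,5,6} → only 1 remains.
F6 = 6: row 6 has {1,2,3,4,5}; col 6 has {2,3,4}; box has {2,4} → only 6 remains.
A1 = 5: row 1 has {1,2,3,4,6}; col 1 has {1,2,3}; box has {1,2,3,4,6} → only 5 remains.
A3 = 6: row 3 has {2,4}; col 1 has {1,2,3,5}; box has {} → only 6 remains.
B3 = 3: row 3 has {2,4,6}; col 2 has {1,4,5,6}; box has {6} → only 3 remains.
E3 = 1: row 3 has {2,3,4,6}; col 5 has {2,4,5}; box has {2,4} → only 1 remains.
A4 = 4: row 4 has {}; col 1 has {1,2,3,5,6}; box has {3,6} → only 4 remains.
B4 = 2: row 4 has {4}; col 2 has {1,3,4,5,6}; box has {3,4,6} → only 2 remains.
F4 = 5: row 4 has {2,4}; col 6 has {2,3,4,6}; box has {1,2,4} → only 5 remains.
C5 = 4: row 5 has {2,6}; col 3 has {2,3,6}; box has {1,2,3,5,6} → only 4 remains.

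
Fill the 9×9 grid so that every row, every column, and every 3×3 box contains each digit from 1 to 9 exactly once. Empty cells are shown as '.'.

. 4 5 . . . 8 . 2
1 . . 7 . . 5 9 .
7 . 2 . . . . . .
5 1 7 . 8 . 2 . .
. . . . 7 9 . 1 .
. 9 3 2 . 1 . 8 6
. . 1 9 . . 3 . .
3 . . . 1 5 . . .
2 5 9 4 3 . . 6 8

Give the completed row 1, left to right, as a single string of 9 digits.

row 5, column 7 = 4: row 5 has {1,7,9}; col 7 has {2,3,5,8}; box has {1,2,6,8} → only 4 remains.
row 6, column 1 = 4: row 6 has {1,2,3,6,8,9}; col 1 has {1,2,3,5,7}; box has {1,3,5,7,9} → only 4 remains.
row 6, column 5 = 5: row 6 has {1,2,3,4,6,8,9}; col 5 has {1,3,7,8}; box has {1,2,7,8,9} → only 5 remains.
row 6, column 7 = 7: row 6 has {1,2,3,4,5,6,8,9}; col 7 has {2,3,4,5,8}; box has {1,2,4,6,8} → only 7 remains.
row 8, column 7 = 9: row 8 has {1,3,5}; col 7 has {2,3,4,5,7,8}; box has {3,6,8} → only 9 remains.
row 9, column 6 = 7: row 9 has {2,3,4,5,6,8,9}; col 6 has {1,5,9}; box has {1,3,4,5,9} → only 7 remains.
row 9, column 7 = 1: row 9 has {2,3,4,5,6,7,8,9}; col 7 has {2,3,4,5,7,8,9}; box has {3,6,8,9} → only 1 remains.
row 3, column 7 = 6: row 3 has {2,7}; col 7 has {1,2,3,4,5,7,8,9}; box has {2,5,8,9} → only 6 remains.
row 4, column 8 = 3: row 4 has {1,2,5,7,8}; col 8 has {1,6,8,9}; box has {1,2,4,6,7,8} → only 3 remains.
row 4, column 9 = 9: row 4 has {1,2,3,5,7,8}; col 9 has {2,6,8}; box has {1,2,3,4,6,7,8} → only 9 remains.
row 5, column 9 = 5: row 5 has {1,4,7,9}; col 9 has {2,6,8,9}; box has {1,2,3,4,6,7,8,9} → only 5 remains.
row 1, column 8 = 7: row 1 has {2,4,5,8}; col 8 has {1,3,6,8,9}; box has {2,5,6,8,9} → only 7 remains.
row 3, column 8 = 4: row 3 has {2,6,7}; col 8 has {1,3,6,7,8,9}; box has {2,5,6,7,8,9} → only 4 remains.
row 4, column 4 = 6: row 4 has {1,2,3,5,7,8,9}; col 4 has {2,4,7,9}; box has {1,2,5,7,8,9} → only 6 remains.
row 4, column 6 = 4: row 4 has {1,2,3,5,6,7,8,9}; col 6 has {1,5,7,9}; box has {1,2,5,6,7,8,9} → only 4 remains.
row 5, column 4 = 3: row 5 has {1,4,5,7,9}; col 4 has {2,4,6,7,9}; box has {1,2,4,5,6,7,8,9} → only 3 remains.
row 8, column 4 = 8: row 8 has {1,3,5,9}; col 4 has {2,3,4,6,7,9}; box has {1,3,4,5,7,9} → only 8 remains.
row 8, column 8 = 2: row 8 has {1,3,5,8,9}; col 8 has {1,3,4,6,7,8,9}; box has {1,3,6,8,9} → only 2 remains.
row 1, column 4 = 1: row 1 has {2,4,5,7,8}; col 4 has {2,3,4,6,7,8,9}; box has {7} → only 1 remains.
row 2, column 9 = 3: row 2 has {1,5,7,9}; col 9 has {2,5,6,8,9}; box has {2,4,5,6,7,8,9} → only 3 remains.
row 3, column 4 = 5: row 3 has {2,4,6,7}; col 4 has {1,2,3,4,6,7,8,9}; box has {1,7} → only 5 remains.
row 3, column 5 = 9: row 3 has {2,4,5,6,7}; col 5 has {1,3,5,7,8}; box has {1,5,7} → only 9 remains.
row 3, column 9 = 1: row 3 has {2,4,5,6,7,9}; col 9 has {2,3,5,6,8,9}; box has {2,3,4,5,6,7,8,9} → only 1 remains.
row 7, column 8 = 5: row 7 has {1,3,9}; col 8 has {1,2,3,4,6,7,8,9}; box has {1,2,3,6,8,9} → only 5 remains.
row 1, column 5 = 6: row 1 has {1,2,4,5,7,8}; col 5 has {1,3,5,7,8,9}; box has {1,5,7,9} → only 6 remains.
row 1, column 6 = 3: row 1 has {1,2,4,5,6,7,8}; col 6 has {1,4,5,7,9}; box has {1,5,6,7,9} → only 3 remains.
row 3, column 6 = 8: row 3 has {1,2,4,5,6,7,9}; col 6 has {1,3,4,5,7,9}; box has {1,3,5,6,7,9} → only 8 remains.
row 7, column 5 = 2: row 7 has {1,3,5,9}; col 5 has {1,3,5,6,7,8,9}; box has {1,3,4,5,7,8,9} → only 2 remains.
row 7, column 6 = 6: row 7 has {1,2,3,5,9}; col 6 has {1,3,4,5,7,8,9}; box has {1,2,3,4,5,7,8,9} → only 6 remains.
row 1, column 1 = 9: row 1 has {1,2,3,4,5,6,7,8}; col 1 has {1,2,3,4,5,7}; box has {1,2,4,5,7} → only 9 remains.

945163872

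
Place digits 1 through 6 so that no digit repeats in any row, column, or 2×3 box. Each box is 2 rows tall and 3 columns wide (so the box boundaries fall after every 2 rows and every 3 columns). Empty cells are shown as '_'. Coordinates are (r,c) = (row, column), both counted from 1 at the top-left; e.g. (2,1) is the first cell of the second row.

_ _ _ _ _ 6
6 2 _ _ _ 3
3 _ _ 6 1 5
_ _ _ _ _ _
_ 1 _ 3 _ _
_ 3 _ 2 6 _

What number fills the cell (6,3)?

4

(3,2) = 4 (sole candidate).
(3,3) = 2 (sole candidate).
(4,4) = 4 (sole candidate).
(4,6) = 2 (sole candidate).
(5,6) = 4 (sole candidate).
(6,6) = 1 (sole candidate).
(1,2) = 5 (sole candidate).
(1,4) = 1 (sole candidate).
(2,4) = 5 (sole candidate).
(2,5) = 4 (sole candidate).
(4,2) = 6 (sole candidate).
(4,5) = 3 (sole candidate).
(5,5) = 5 (sole candidate).
(1,1) = 4 (sole candidate).
(1,3) = 3 (sole candidate).
(1,5) = 2 (sole candidate).
(2,3) = 1 (sole candidate).
(4,3) = 5 (sole candidate).
(5,1) = 2 (sole candidate).
(5,3) = 6 (sole candidate).
(6,1) = 5 (sole candidate).
(6,3) = 4: row 6 has {1,2,3,5,6}; col 3 has {1,2,3,5,6}; box has {1,2,3,5,6} → only 4 remains.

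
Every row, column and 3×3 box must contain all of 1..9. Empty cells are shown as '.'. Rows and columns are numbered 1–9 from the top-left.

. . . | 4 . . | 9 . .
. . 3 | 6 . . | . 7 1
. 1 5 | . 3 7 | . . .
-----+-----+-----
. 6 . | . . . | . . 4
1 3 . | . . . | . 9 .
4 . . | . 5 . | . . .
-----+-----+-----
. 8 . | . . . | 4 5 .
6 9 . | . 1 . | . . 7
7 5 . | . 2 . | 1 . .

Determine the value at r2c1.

r1c5 = 8 (sole candidate).
r2c5 = 9 (sole candidate).
r3c4 = 2 (sole candidate).
r4c5 = 7 (sole candidate).
r5c4 = 8 (sole candidate).
r7c5 = 6 (sole candidate).
r9c3 = 4 (sole candidate).
r1c1 = 2 (sole candidate).
r1c2 = 7 (sole candidate).
r1c3 = 6 (sole candidate).
r1c8 = 3 (sole candidate).
r1c9 = 5 (sole candidate).
r2c1 = 8: row 2 has {1,3,6,7,9}; col 1 has {1,2,4,6,7}; box has {1,2,3,5,6,7} → only 8 remains.

8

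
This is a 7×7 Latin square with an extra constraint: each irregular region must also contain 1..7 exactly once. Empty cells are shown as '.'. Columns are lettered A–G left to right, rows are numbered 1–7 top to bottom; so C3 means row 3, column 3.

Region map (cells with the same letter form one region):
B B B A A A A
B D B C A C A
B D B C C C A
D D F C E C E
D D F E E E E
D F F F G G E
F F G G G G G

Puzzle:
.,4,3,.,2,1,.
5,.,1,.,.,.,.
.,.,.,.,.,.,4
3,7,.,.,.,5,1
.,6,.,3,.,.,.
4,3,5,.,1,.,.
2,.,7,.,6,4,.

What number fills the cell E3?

B2 = 2: row 2 has {1,5}; col 2 has {3,4,6,7}; region has {3,4,6,7} → only 2 remains.
E4 = 4: row 4 has {1,3,5,7}; col 5 has {1,2,6}; region has {1,3} → only 4 remains.
A5 = 1: row 5 has {3,6}; col 1 has {2,3,4,5}; region has {2,3,4,6,7} → only 1 remains.
C5 = 4: row 5 has {1,3,6}; col 3 has {1,3,5,7}; region has {2,3,5} → only 4 remains.
F6 = 2: row 6 has {1,3,4,5}; col 6 has {1,4,5}; region has {1,4,6,7} → only 2 remains.
B7 = 1: row 7 has {2,4,6,7}; col 2 has {2,3,4,6,7}; region has {2,3,4,5} → only 1 remains.
D7 = 5: row 7 has {1,2,4,6,7}; col 4 has {3}; region has {1,2,4,6,7} → only 5 remains.
G7 = 3: row 7 has {1,2,4,5,6,7}; col 7 has {1,4}; region has {1,2,4,5,6,7} → only 3 remains.
B3 = 5: row 3 has {4}; col 2 has {1,2,3,4,6,7}; region has {1,2,3,4,6,7} → only 5 remains.
C4 = 6: row 4 has {1,3,4,5,7}; col 3 has {1,3,4,5,7}; region has {1,2,3,4,5} → only 6 remains.
D4 = 2: row 4 has {1,3,4,5,6,7}; col 4 has {3,5}; region has {5} → only 2 remains.
F5 = 7: row 5 has {1,3,4,6}; col 6 has {1,2,4,5}; region has {1,3,4} → only 7 remains.
D6 = 7: row 6 has {1,2,3,4,5}; col 4 has {2,3,5}; region has {1,2,3,4,5,6} → only 7 remains.
G6 = 6: row 6 has {1,2,3,4,5,7}; col 7 has {1,3,4}; region has {1,3,4,7} → only 6 remains.
D1 = 6: row 1 has {1,2,3,4}; col 4 has {2,3,5,7}; region has {1,2,4} → only 6 remains.
D2 = 4: row 2 has {1,2,5}; col 4 has {2,3,5,6,7}; region has {2,5} → only 4 remains.
G2 = 7: row 2 has {1,2,4,5}; col 7 has {1,3,4,6}; region has {1,2,4,6} → only 7 remains.
C3 = 2: row 3 has {4,5}; col 3 has {1,3,4,5,6,7}; region has {1,3,4,5} → only 2 remains.
D3 = 1: row 3 has {2,4,5}; col 4 has {2,3,4,5,6,7}; region has {2,4,5} → only 1 remains.
E5 = 5: row 5 has {1,3,4,6,7}; col 5 has {1,2,4,6}; region has {1,3,4,6,7} → only 5 remains.
G5 = 2: row 5 has {1,3,4,5,6,7}; col 7 has {1,3,4,6,7}; region has {1,3,4,5,6,7} → only 2 remains.
A1 = 7: row 1 has {1,2,3,4,6}; col 1 has {1,2,3,4,5}; region has {1,2,3,4,5} → only 7 remains.
G1 = 5: row 1 has {1,2,3,4,6,7}; col 7 has {1,2,3,4,6,7}; region has {1,2,4,6,7} → only 5 remains.
E2 = 3: row 2 has {1,2,4,5,7}; col 5 has {1,2,4,5,6}; region has {1,2,4,5,6,7} → only 3 remains.
F2 = 6: row 2 has {1,2,3,4,5,7}; col 6 has {1,2,4,5,7}; region has {1,2,4,5} → only 6 remains.
A3 = 6: row 3 has {1,2,4,5}; col 1 has {1,2,3,4,5,7}; region has {1,2,3,4,5,7} → only 6 remains.
E3 = 7: row 3 has {1,2,4,5,6}; col 5 has {1,2,3,4,5,6}; region has {1,2,4,5,6} → only 7 remains.

7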